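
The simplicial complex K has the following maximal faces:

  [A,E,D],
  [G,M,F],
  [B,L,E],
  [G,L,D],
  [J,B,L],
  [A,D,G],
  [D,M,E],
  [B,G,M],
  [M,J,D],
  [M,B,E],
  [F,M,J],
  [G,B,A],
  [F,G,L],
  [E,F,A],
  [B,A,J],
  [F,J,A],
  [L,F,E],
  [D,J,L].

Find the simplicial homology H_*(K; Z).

H_0 ≅ Z,  H_1 ≅ Z^2,  H_2 ≅ Z.

We work with the vertex ordering A < B < D < E < F < G < J < L < M. The simplices of K, each written with vertices in increasing order, are:

  0-simplices (9): A, B, D, E, F, G, J, L, M
  1-simplices (27): AB, AD, AE, AF, AG, AJ, BE, BG, BJ, BL, BM, DE, DG, DJ, DL, DM, EF, EL, EM, FG, FJ, FL, FM, GL, GM, JL, JM
  2-simplices (18): ABG, ABJ, ADE, ADG, AEF, AFJ, BEL, BEM, BGM, BJL, DEM, DGL, DJL, DJM, EFL, FGL, FGM, FJM

giving chain groups C_0 ≅ Z^9, C_1 ≅ Z^27, C_2 ≅ Z^18.

∂_1: C_1 → C_0 is given by ∂[p,q] = [q] − [p]. For instance
  ∂DJ = J − D.
The resulting 9×27 matrix has rank 8, and its Smith normal form has invariant factors (1,1,1,1,1,1,1,1).

∂_2: C_2 → C_1 maps a triangle to the signed sum of its edges. For instance
  ∂ABG = BG − AG + AB,
  ∂EFL = FL − EL + EF.
The 27×18 boundary matrix has rank 17 and Smith normal form diag(1,1,1,1,1,1,1,1,1,1,1,1,1,1,1,1,1).

From H_k ≅ ker(∂_k) / im(∂_{k+1}) we obtain:

  H_0: rank C_0 − rank ∂_1 = 9 − 8 = 1, and the invariant factors of ∂_1 are all 1, so H_0 ≅ Z.
  H_1: rank ker ∂_1 − rank ∂_2 = (27 − 8) − 17 = 2, and the invariant factors of ∂_2 are all 1, so H_1 ≅ Z^2.
  H_2: rank ker ∂_2 − rank ∂_3 = (18 − 17) − 0 = 1, and there is no ∂_3, so H_2 ≅ Z.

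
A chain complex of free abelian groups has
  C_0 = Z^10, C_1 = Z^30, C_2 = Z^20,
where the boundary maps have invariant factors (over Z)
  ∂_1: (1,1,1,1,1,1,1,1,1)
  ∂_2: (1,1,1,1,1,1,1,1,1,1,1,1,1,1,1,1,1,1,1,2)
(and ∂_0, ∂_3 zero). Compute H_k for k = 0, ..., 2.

H_0 = Z,  H_1 = Z ⊕ Z/2Z,  H_2 = 0.

H_0: b_0 = 10 − 0 − 9 = 1; torsion from ∂_1 factors > 1: none. So H_0 = Z.
H_1: b_1 = 30 − 9 − 20 = 1; torsion from ∂_2 factors > 1: [2]. So H_1 = Z ⊕ Z/2Z.
H_2: b_2 = 20 − 20 − 0 = 0; torsion from ∂_3 factors > 1: none. So H_2 = 0.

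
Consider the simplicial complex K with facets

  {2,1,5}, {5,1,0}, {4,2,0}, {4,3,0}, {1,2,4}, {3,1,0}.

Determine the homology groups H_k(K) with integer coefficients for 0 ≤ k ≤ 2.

H_0 = Z,  H_1 = Z,  H_2 = 0.

K has 6 vertices, 12 edges, 6 triangles.
rank ∂_0 = 0, rank ∂_1 = 5 ⇒ b_0 = 6 − 0 − 5 = 1; all invariant factors of ∂_1 are 1 so no torsion. So H_0 ≅ Z.
rank ∂_1 = 5, rank ∂_2 = 6 ⇒ b_1 = 12 − 5 − 6 = 1; all invariant factors of ∂_2 are 1 so no torsion. So H_1 ≅ Z.
rank ∂_2 = 6, rank ∂_3 = 0 ⇒ b_2 = 6 − 6 − 0 = 0. So H_2 ≅ 0.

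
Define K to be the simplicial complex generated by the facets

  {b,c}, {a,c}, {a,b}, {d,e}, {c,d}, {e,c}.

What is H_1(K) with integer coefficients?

H_1 ≅ Z^2.

Fix the vertex order a < b < c < d < e and write every simplex with vertices in increasing order. Then dim K = 1 and the simplices of K are:

  0-simplices (5): a, b, c, d, e
  1-simplices (6): ab, ac, bc, cd, ce, de

giving chain groups C_0 ≅ Z^5, C_1 ≅ Z^6.

The boundary map ∂_1: C_1 → C_0 is given by ∂[p,q] = [q] − [p]. For instance
  ∂ac = c − a.
The resulting 5×6 matrix has rank 4, and its Smith normal form has invariant factors (1,1,1,1).

Now H_k = ker ∂_k / im ∂_{k+1}, so:

  H_1: rank ker ∂_1 − rank ∂_2 = (6 − 4) − 0 = 2, and there is no ∂_2, so H_1 = Z^2.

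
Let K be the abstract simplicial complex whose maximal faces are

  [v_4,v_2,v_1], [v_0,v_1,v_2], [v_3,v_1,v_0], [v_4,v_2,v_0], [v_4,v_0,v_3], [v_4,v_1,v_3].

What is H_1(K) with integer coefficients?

Fix the vertex order v_0 < v_1 < v_2 < v_3 < v_4 and write every simplex with vertices in increasing order. Then dim K = 2 and the simplices of K are:

  0-simplices (5): [v_0], [v_1], [v_2], [v_3], [v_4]
  1-simplices (9): [v_0,v_1], [v_0,v_2], [v_0,v_3], [v_0,v_4], [v_1,v_2], [v_1,v_3], [v_1,v_4], [v_2,v_4], [v_3,v_4]
  2-simplices (6): [v_0,v_1,v_2], [v_0,v_1,v_3], [v_0,v_2,v_4], [v_0,v_3,v_4], [v_1,v_2,v_4], [v_1,v_3,v_4]

giving chain groups C_0 ≅ Z^5, C_1 ≅ Z^9, C_2 ≅ Z^6.

Boundary ∂_1: C_1 → C_0 sends each edge [p,q] (with p < q) to q − p.
This gives a 5×9 integer matrix of rank 4; reducing to Smith normal form yields diagonal entries (1,1,1,1).

∂_2: C_2 → C_1 acts by ∂[p,q,r] = [q,r] − [p,r] + [p,q]. For instance
  ∂[v_1,v_3,v_4] = [v_3,v_4] − [v_1,v_4] + [v_1,v_3],
  ∂[v_1,v_2,v_4] = [v_2,v_4] − [v_1,v_4] + [v_1,v_2].
The resulting 9×6 matrix has rank 5, and its Smith normal form has invariant factors (1,1,1,1,1).

Computing H_k = (kernel of ∂_k) / (image of ∂_{k+1}):

  H_1: rank ker ∂_1 − rank ∂_2 = (9 − 4) − 5 = 0, and the invariant factors of ∂_2 are all 1, so H_1 = 0.

H_1 ≅ 0.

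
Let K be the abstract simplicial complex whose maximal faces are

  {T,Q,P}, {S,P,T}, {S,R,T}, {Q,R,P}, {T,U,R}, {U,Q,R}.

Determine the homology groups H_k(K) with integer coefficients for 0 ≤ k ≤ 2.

H_0 = Z,  H_1 = Z,  H_2 = 0.

Fix the vertex order P < Q < R < S < T < U and write every simplex with vertices in increasing order. Then dim K = 2 and the simplices of K are:

  0-simplices (6): P, Q, R, S, T, U
  1-simplices (12): PQ, PR, PS, PT, QR, QT, QU, RS, RT, RU, ST, TU
  2-simplices (6): PQR, PQT, PST, QRU, RST, RTU

giving chain groups C_0 ≅ Z^6, C_1 ≅ Z^12, C_2 ≅ Z^6.

The boundary map ∂_1: C_1 → C_0 sends each edge [p,q] (with p < q) to q − p. For instance
  ∂ST = T − S.
As a 6×12 matrix over Z this has rank 5, with invariant factors (1,1,1,1,1).

∂_2: C_2 → C_1 acts by ∂[p,q,r] = [q,r] − [p,r] + [p,q]. For instance
  ∂RST = ST − RT + RS,
  ∂PST = ST − PT + PS.
The resulting 12×6 matrix has rank 6, and its Smith normal form has invariant factors (1,1,1,1,1,1).

From H_k ≅ ker(∂_k) / im(∂_{k+1}) we obtain:

  H_0: rank C_0 − rank ∂_1 = 6 − 5 = 1, and the invariant factors of ∂_1 are all 1, so H_0 ≅ Z.
  H_1: rank ker ∂_1 − rank ∂_2 = (12 − 5) − 6 = 1, and the invariant factors of ∂_2 are all 1, so H_1 ≅ Z.
  H_2: rank ker ∂_2 − rank ∂_3 = (6 − 6) − 0 = 0, and there is no ∂_3, so H_2 ≅ 0.

As a check, the Euler characteristic is 6 − 12 + 6 = 0, which agrees with 1 − 1 + 0 = 0.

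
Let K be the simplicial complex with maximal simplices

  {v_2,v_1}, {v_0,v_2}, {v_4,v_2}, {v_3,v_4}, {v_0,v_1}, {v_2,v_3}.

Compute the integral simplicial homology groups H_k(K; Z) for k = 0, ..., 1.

H_0 ≅ Z,  H_1 ≅ Z^2.

Fix the vertex order v_0 < v_1 < v_2 < v_3 < v_4 and write every simplex with vertices in increasing order. Then dim K = 1 and the simplices of K are:

  0-simplices (5): [v_0], [v_1], [v_2], [v_3], [v_4]
  1-simplices (6): [v_0,v_1], [v_0,v_2], [v_1,v_2], [v_2,v_3], [v_2,v_4], [v_3,v_4]

giving chain groups C_0 ≅ Z^5, C_1 ≅ Z^6.

∂_1: C_1 → C_0 maps an edge to its endpoints' difference, ∂[p,q] = q − p. For instance
  ∂[v_2,v_3] = [v_3] − [v_2].
This gives a 5×6 integer matrix of rank 4; reducing to Smith normal form yields diagonal entries (1,1,1,1).

Now H_k = ker ∂_k / im ∂_{k+1}, so:

  H_0: rank C_0 − rank ∂_1 = 5 − 4 = 1, and the invariant factors of ∂_1 are all 1, so H_0 ≅ Z.
  H_1: rank ker ∂_1 − rank ∂_2 = (6 − 4) − 0 = 2, and there is no ∂_2, so H_1 ≅ Z^2.

(K is a triangulation of a wedge of 2 circles.)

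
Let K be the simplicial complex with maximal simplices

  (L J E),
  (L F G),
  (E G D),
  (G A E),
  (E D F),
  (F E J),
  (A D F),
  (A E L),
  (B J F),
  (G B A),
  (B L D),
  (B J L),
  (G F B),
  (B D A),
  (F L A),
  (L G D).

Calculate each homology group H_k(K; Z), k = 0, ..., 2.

H_0 = Z,  H_1 = Z^2,  H_2 = Z.

Take the total order A < B < D < E < F < G < J < L on the vertex set. Then K (dimension 2) consists of the simplices:

  0-simplices (8): A, B, D, E, F, G, J, L
  1-simplices (24): AB, AD, AE, AF, AG, AL, BD, BF, BG, BJ, BL, DE, DF, DG, DL, EF, EG, EJ, EL, FG, FJ, FL, GL, JL
  2-simplices (16): ABD, ABG, ADF, AEG, AEL, AFL, BDL, BFG, BFJ, BJL, DEF, DEG, DGL, EFJ, EJL, FGL

giving chain groups C_0 ≅ Z^8, C_1 ≅ Z^24, C_2 ≅ Z^16.

Boundary ∂_1: C_1 → C_0 is given by ∂[p,q] = [q] − [p].
This gives a 8×24 integer matrix of rank 7; reducing to Smith normal form yields diagonal entries (1,1,1,1,1,1,1).

∂_2: C_2 → C_1 maps a triangle to the signed sum of its edges. For instance
  ∂DEF = EF − DF + DE,
  ∂ADF = DF − AF + AD.
The resulting 24×16 matrix has rank 15, and its Smith normal form has invariant factors (1,1,1,1,1,1,1,1,1,1,1,1,1,1,1).

Computing H_k = (kernel of ∂_k) / (image of ∂_{k+1}):

  H_0: rank C_0 − rank ∂_1 = 8 − 7 = 1, and the invariant factors of ∂_1 are all 1, so H_0 ≅ Z.
  H_1: rank ker ∂_1 − rank ∂_2 = (24 − 7) − 15 = 2, and the invariant factors of ∂_2 are all 1, so H_1 ≅ Z^2.
  H_2: rank ker ∂_2 − rank ∂_3 = (16 − 15) − 0 = 1, and there is no ∂_3, so H_2 ≅ Z.

As a check, the Euler characteristic is 8 − 24 + 16 = 0, which agrees with 1 − 2 + 1 = 0.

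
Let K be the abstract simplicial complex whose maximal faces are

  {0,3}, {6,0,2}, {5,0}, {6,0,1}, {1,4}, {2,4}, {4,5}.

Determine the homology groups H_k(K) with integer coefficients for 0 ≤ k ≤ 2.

Order the vertices as 0 < 1 < 2 < 3 < 4 < 5 < 6. Listing each simplex with vertices in this order, K has dimension 2 with simplices:

  0-simplices (7): [0], [1], [2], [3], [4], [5], [6]
  1-simplices (10): [0,1], [0,2], [0,3], [0,5], [0,6], [1,4], [1,6], [2,4], [2,6], [4,5]
  2-simplices (2): [0,1,6], [0,2,6]

giving chain groups C_0 ≅ Z^7, C_1 ≅ Z^10, C_2 ≅ Z^2.

The boundary map ∂_1: C_1 → C_0 is given by ∂[p,q] = [q] − [p]. For instance
  ∂[2,6] = [6] − [2].
This gives a 7×10 integer matrix of rank 6; reducing to Smith normal form yields diagonal entries (1,1,1,1,1,1).

Boundary ∂_2: C_2 → C_1 sends each 2-simplex [p,q,r] to [q,r] − [p,r] + [p,q]. For instance
  ∂[0,1,6] = [1,6] − [0,6] + [0,1],
  ∂[0,2,6] = [2,6] − [0,6] + [0,2].
This gives a 10×2 integer matrix of rank 2; reducing to Smith normal form yields diagonal entries (1,1).

Computing H_k = (kernel of ∂_k) / (image of ∂_{k+1}):

  H_0: rank C_0 − rank ∂_1 = 7 − 6 = 1, and the invariant factors of ∂_1 are all 1, so H_0 = Z.
  H_1: rank ker ∂_1 − rank ∂_2 = (10 − 6) − 2 = 2, and the invariant factors of ∂_2 are all 1, so H_1 = Z^2.
  H_2: rank ker ∂_2 − rank ∂_3 = (2 − 2) − 0 = 0, and there is no ∂_3, so H_2 = 0.

As a check, the Euler characteristic is 7 − 10 + 2 = -1, which agrees with 1 − 2 + 0 = -1.

H_0 ≅ Z,  H_1 ≅ Z^2,  H_2 = 0.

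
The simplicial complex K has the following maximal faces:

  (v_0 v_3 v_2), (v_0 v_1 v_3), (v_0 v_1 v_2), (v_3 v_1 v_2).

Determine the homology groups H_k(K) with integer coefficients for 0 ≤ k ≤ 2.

H_0 ≅ Z,  H_1 = 0,  H_2 ≅ Z.

We work with the vertex ordering v_0 < v_1 < v_2 < v_3. The simplices of K, each written with vertices in increasing order, are:

  0-simplices (4): [v_0], [v_1], [v_2], [v_3]
  1-simplices (6): [v_0,v_1], [v_0,v_2], [v_0,v_3], [v_1,v_2], [v_1,v_3], [v_2,v_3]
  2-simplices (4): [v_0,v_1,v_2], [v_0,v_1,v_3], [v_0,v_2,v_3], [v_1,v_2,v_3]

giving chain groups C_0 ≅ Z^4, C_1 ≅ Z^6, C_2 ≅ Z^4.

Boundary ∂_1: C_1 → C_0 is given by ∂[p,q] = [q] − [p].
The resulting 4×6 matrix has rank 3, and its Smith normal form has invariant factors (1,1,1).

The boundary map ∂_2: C_2 → C_1 maps a triangle to the signed sum of its edges. For instance
  ∂[v_0,v_2,v_3] = [v_2,v_3] − [v_0,v_3] + [v_0,v_2],
  ∂[v_0,v_1,v_3] = [v_1,v_3] − [v_0,v_3] + [v_0,v_1].
The resulting 6×4 matrix has rank 3, and its Smith normal form has invariant factors (1,1,1).

From H_k ≅ ker(∂_k) / im(∂_{k+1}) we obtain:

  H_0: rank C_0 − rank ∂_1 = 4 − 3 = 1, and the invariant factors of ∂_1 are all 1, so H_0 = Z.
  H_1: rank ker ∂_1 − rank ∂_2 = (6 − 3) − 3 = 0, and the invariant factors of ∂_2 are all 1, so H_1 = 0.
  H_2: rank ker ∂_2 − rank ∂_3 = (4 − 3) − 0 = 1, and there is no ∂_3, so H_2 = Z.

As a check, the Euler characteristic is 4 − 6 + 4 = 2, which agrees with 1 − 0 + 1 = 2.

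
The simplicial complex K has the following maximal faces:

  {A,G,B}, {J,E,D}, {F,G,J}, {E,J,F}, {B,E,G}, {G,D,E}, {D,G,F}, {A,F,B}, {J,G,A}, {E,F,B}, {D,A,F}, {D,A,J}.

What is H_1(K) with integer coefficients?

We work with the vertex ordering A < B < D < E < F < G < J. The simplices of K, each written with vertices in increasing order, are:

  0-simplices (7): A, B, D, E, F, G, J
  1-simplices (18): AB, AD, AF, AG, AJ, BE, BF, BG, DE, DF, DG, DJ, EF, EG, EJ, FG, FJ, GJ
  2-simplices (12): ABF, ABG, ADF, ADJ, AGJ, BEF, BEG, DEG, DEJ, DFG, EFJ, FGJ

giving chain groups C_0 ≅ Z^7, C_1 ≅ Z^18, C_2 ≅ Z^12.

The boundary map ∂_1: C_1 → C_0 sends each edge [p,q] (with p < q) to q − p.
The 7×18 boundary matrix has rank 6 and Smith normal form diag(1,1,1,1,1,1).

∂_2: C_2 → C_1 maps a triangle to the signed sum of its edges. For instance
  ∂ADF = DF − AF + AD,
  ∂ABG = BG − AG + AB.
The 18×12 boundary matrix has rank 12 and Smith normal form diag(1,1,1,1,1,1,1,1,1,1,1,2).

Reading off H_k = ker ∂_k / im ∂_{k+1}:

  H_1: rank ker ∂_1 − rank ∂_2 = (18 − 6) − 12 = 0, and ∂_2 has invariant factor 2 > 1, so H_1 ≅ Z/2.

H_1 ≅ Z/2.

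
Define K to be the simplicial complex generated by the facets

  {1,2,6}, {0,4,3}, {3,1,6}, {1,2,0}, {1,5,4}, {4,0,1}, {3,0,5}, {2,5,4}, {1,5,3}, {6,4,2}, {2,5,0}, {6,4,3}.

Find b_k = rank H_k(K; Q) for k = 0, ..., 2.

b_0 = 1, b_1 = 0, b_2 = 0.

We work with the vertex ordering 0 < 1 < 2 < 3 < 4 < 5 < 6. The simplices of K, each written with vertices in increasing order, are:

  0-simplices (7): [0], [1], [2], [3], [4], [5], [6]
  1-simplices (18): [0,1], [0,2], [0,3], [0,4], [0,5], [1,2], [1,3], [1,4], [1,5], [1,6], [2,4], [2,5], [2,6], [3,4], [3,5], [3,6], [4,5], [4,6]
  2-simplices (12): [0,1,2], [0,1,4], [0,2,5], [0,3,4], [0,3,5], [1,2,6], [1,3,5], [1,3,6], [1,4,5], [2,4,5], [2,4,6], [3,4,6]

so the chain groups are C_0 ≅ Z^7, C_1 ≅ Z^18, C_2 ≅ Z^12.

∂_1: C_1 → C_0 is given by ∂[p,q] = [q] − [p].
The resulting 7×18 matrix has rank 6, and its Smith normal form has invariant factors (1,1,1,1,1,1).

Boundary ∂_2: C_2 → C_1 acts by ∂[p,q,r] = [q,r] − [p,r] + [p,q]. For instance
  ∂[0,1,4] = [1,4] − [0,4] + [0,1],
  ∂[0,2,5] = [2,5] − [0,5] + [0,2].
The resulting 18×12 matrix has rank 12, and its Smith normal form has invariant factors (1,1,1,1,1,1,1,1,1,1,1,2).

Computing H_k = (kernel of ∂_k) / (image of ∂_{k+1}):

  H_0: rank C_0 − rank ∂_1 = 7 − 6 = 1, and the invariant factors of ∂_1 are all 1, so H_0 ≅ Z.
  H_1: rank ker ∂_1 − rank ∂_2 = (18 − 6) − 12 = 0, and ∂_2 has invariant factor 2 > 1, so H_1 ≅ Z/2.
  H_2: rank ker ∂_2 − rank ∂_3 = (12 − 12) − 0 = 0, and there is no ∂_3, so H_2 ≅ 0.

As a check, the Euler characteristic is 7 − 18 + 12 = 1, which agrees with 1 − 0 + 0 = 1.
(K is a triangulation of the real projective plane RP^2.)

Hence the Betti numbers are b_0 = 1, b_1 = 0, b_2 = 0.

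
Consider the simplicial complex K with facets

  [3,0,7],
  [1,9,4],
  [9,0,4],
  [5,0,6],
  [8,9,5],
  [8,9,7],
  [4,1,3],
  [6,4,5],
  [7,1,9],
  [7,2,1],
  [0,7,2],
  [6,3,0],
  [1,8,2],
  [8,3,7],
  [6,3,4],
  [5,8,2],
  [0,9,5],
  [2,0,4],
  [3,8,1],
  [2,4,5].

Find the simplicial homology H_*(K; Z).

H_0 ≅ Z,  H_1 ≅ Z ⊕ Z/2,  H_2 = 0.

Take the total order 0 < 1 < 2 < 3 < 4 < 5 < 6 < 7 < 8 < 9 on the vertex set. Then K (dimension 2) consists of the simplices:

  0-simplices (10): [0], [1], [2], [3], [4], [5], [6], [7], [8], [9]
  1-simplices (30): (30 of them)
  2-simplices (20): (20 of them)

so the chain groups are C_0 ≅ Z^10, C_1 ≅ Z^30, C_2 ≅ Z^20.

The boundary map ∂_1: C_1 → C_0 is given by ∂[p,q] = [q] − [p]. For instance
  ∂[4,6] = [6] − [4].
As a 10×30 matrix over Z this has rank 9, with invariant factors (1,1,1,1,1,1,1,1,1).

∂_2: C_2 → C_1 maps a triangle to the signed sum of its edges. For instance
  ∂[0,3,6] = [3,6] − [0,6] + [0,3],
  ∂[0,2,4] = [2,4] − [0,4] + [0,2].
As a 30×20 matrix over Z this has rank 20, with invariant factors (1,1,1,1,1,1,1,1,1,1,1,1,1,1,1,1,1,1,1,2).

Reading off H_k = ker ∂_k / im ∂_{k+1}:

  H_0: rank C_0 − rank ∂_1 = 10 − 9 = 1, and the invariant factors of ∂_1 are all 1, so H_0 ≅ Z.
  H_1: rank ker ∂_1 − rank ∂_2 = (30 − 9) − 20 = 1, and ∂_2 has invariant factor 2 > 1, so H_1 ≅ Z ⊕ Z/2.
  H_2: rank ker ∂_2 − rank ∂_3 = (20 − 20) − 0 = 0, and there is no ∂_3, so H_2 ≅ 0.

As a check, the Euler characteristic is 10 − 30 + 20 = 0, which agrees with 1 − 1 + 0 = 0.
(K is a triangulation of the Klein bottle.)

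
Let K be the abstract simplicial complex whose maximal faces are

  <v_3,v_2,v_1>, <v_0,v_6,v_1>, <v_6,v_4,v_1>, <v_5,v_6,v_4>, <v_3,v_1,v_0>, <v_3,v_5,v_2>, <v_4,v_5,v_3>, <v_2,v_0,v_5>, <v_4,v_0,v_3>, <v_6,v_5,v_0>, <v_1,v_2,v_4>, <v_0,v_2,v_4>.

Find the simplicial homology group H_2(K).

Take the total order v_0 < v_1 < v_2 < v_3 < v_4 < v_5 < v_6 on the vertex set. Then K (dimension 2) consists of the simplices:

  0-simplices (7): [v_0], [v_1], [v_2], [v_3], [v_4], [v_5], [v_6]
  1-simplices (18): (18 of them)
  2-simplices (12): (12 of them)

giving chain groups C_0 ≅ Z^7, C_1 ≅ Z^18, C_2 ≅ Z^12.

The boundary map ∂_1: C_1 → C_0 sends each edge [p,q] (with p < q) to q − p.
This gives a 7×18 integer matrix of rank 6; reducing to Smith normal form yields diagonal entries (1,1,1,1,1,1).

Boundary ∂_2: C_2 → C_1 acts by ∂[p,q,r] = [q,r] − [p,r] + [p,q]. For instance
  ∂[v_0,v_2,v_5] = [v_2,v_5] − [v_0,v_5] + [v_0,v_2],
  ∂[v_0,v_2,v_4] = [v_2,v_4] − [v_0,v_4] + [v_0,v_2].
This gives a 18×12 integer matrix of rank 12; reducing to Smith normal form yields diagonal entries (1,1,1,1,1,1,1,1,1,1,1,2).

Reading off H_k = ker ∂_k / im ∂_{k+1}:

  H_2: rank ker ∂_2 − rank ∂_3 = (12 − 12) − 0 = 0, and there is no ∂_3, so H_2 ≅ 0.

H_2 = 0.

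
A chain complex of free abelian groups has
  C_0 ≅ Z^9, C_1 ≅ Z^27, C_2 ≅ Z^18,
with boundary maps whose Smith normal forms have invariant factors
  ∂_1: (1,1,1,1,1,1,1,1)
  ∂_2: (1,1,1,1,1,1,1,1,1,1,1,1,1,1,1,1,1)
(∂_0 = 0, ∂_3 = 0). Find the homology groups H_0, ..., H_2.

H_0: b_0 = 9 − 0 − 8 = 1; torsion from ∂_1 factors > 1: none. So H_0 ≅ Z.
H_1: b_1 = 27 − 8 − 17 = 2; torsion from ∂_2 factors > 1: none. So H_1 ≅ Z^2.
H_2: b_2 = 18 − 17 − 0 = 1; torsion from ∂_3 factors > 1: none. So H_2 ≅ Z.

H_0 ≅ Z,  H_1 ≅ Z^2,  H_2 ≅ Z.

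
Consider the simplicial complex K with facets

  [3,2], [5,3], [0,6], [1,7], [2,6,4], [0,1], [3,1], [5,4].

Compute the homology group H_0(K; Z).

We work with the vertex ordering 0 < 1 < 2 < 3 < 4 < 5 < 6 < 7. The simplices of K, each written with vertices in increasing order, are:

  0-simplices (8): [0], [1], [2], [3], [4], [5], [6], [7]
  1-simplices (10): [0,1], [0,6], [1,3], [1,7], [2,3], [2,4], [2,6], [3,5], [4,5], [4,6]
  2-simplices (1): [2,4,6]

Hence C_0 ≅ Z^8, C_1 ≅ Z^10, C_2 ≅ Z^1.

Boundary ∂_1: C_1 → C_0 maps an edge to its endpoints' difference, ∂[p,q] = q − p. For instance
  ∂[1,7] = [7] − [1].
As a 8×10 matrix over Z this has rank 7, with invariant factors (1,1,1,1,1,1,1).

Boundary ∂_2: C_2 → C_1 sends each 2-simplex [p,q,r] to [q,r] − [p,r] + [p,q]. For instance
  ∂[2,4,6] = [4,6] − [2,6] + [2,4].
As a 10×1 matrix over Z this has rank 1, with invariant factors (1).

Now H_k = ker ∂_k / im ∂_{k+1}, so:

  H_0: rank C_0 − rank ∂_1 = 8 − 7 = 1, and the invariant factors of ∂_1 are all 1, so H_0 = Z.

H_0 ≅ Z.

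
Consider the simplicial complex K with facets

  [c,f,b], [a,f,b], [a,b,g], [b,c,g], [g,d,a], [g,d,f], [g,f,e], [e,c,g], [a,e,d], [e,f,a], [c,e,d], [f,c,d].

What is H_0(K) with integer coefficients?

Take the total order a < b < c < d < e < f < g on the vertex set. Then K (dimension 2) consists of the simplices:

  0-simplices (7): a, b, c, d, e, f, g
  1-simplices (18): ab, ad, ae, af, ag, bc, bf, bg, cd, ce, cf, cg, de, df, dg, ef, eg, fg
  2-simplices (12): abf, abg, ade, adg, aef, bcf, bcg, cde, cdf, ceg, dfg, efg

so the chain groups are C_0 ≅ Z^7, C_1 ≅ Z^18, C_2 ≅ Z^12.

∂_1: C_1 → C_0 sends each edge [p,q] (with p < q) to q − p.
This gives a 7×18 integer matrix of rank 6; reducing to Smith normal form yields diagonal entries (1,1,1,1,1,1).

∂_2: C_2 → C_1 sends each 2-simplex [p,q,r] to [q,r] − [p,r] + [p,q]. For instance
  ∂cde = de − ce + cd,
  ∂bcf = cf − bf + bc.
This gives a 18×12 integer matrix of rank 12; reducing to Smith normal form yields diagonal entries (1,1,1,1,1,1,1,1,1,1,1,2).

Reading off H_k = ker ∂_k / im ∂_{k+1}:

  H_0: rank C_0 − rank ∂_1 = 7 − 6 = 1, and the invariant factors of ∂_1 are all 1, so H_0 = Z.

H_0 ≅ Z.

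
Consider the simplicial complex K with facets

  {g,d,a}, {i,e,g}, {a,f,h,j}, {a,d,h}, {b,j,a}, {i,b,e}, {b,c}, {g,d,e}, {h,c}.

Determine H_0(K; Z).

H_0 ≅ Z.

K has 10 vertices, 20 edges, 10 triangles, 1 3-simplex.
rank ∂_0 = 0, rank ∂_1 = 9 ⇒ b_0 = 10 − 0 − 9 = 1; all invariant factors of ∂_1 are 1 so no torsion. So H_0 = Z.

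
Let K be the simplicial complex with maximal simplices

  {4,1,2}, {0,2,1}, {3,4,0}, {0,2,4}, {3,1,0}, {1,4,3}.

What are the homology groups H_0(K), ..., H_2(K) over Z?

H_0 ≅ Z,  H_1 = 0,  H_2 ≅ Z.

Take the total order 0 < 1 < 2 < 3 < 4 on the vertex set. Then K (dimension 2) consists of the simplices:

  0-simplices (5): [0], [1], [2], [3], [4]
  1-simplices (9): [0,1], [0,2], [0,3], [0,4], [1,2], [1,3], [1,4], [2,4], [3,4]
  2-simplices (6): [0,1,2], [0,1,3], [0,2,4], [0,3,4], [1,2,4], [1,3,4]

Hence C_0 ≅ Z^5, C_1 ≅ Z^9, C_2 ≅ Z^6.

∂_1: C_1 → C_0 sends each edge [p,q] (with p < q) to q − p.
The resulting 5×9 matrix has rank 4, and its Smith normal form has invariant factors (1,1,1,1).

The boundary map ∂_2: C_2 → C_1 acts by ∂[p,q,r] = [q,r] − [p,r] + [p,q]. For instance
  ∂[0,2,4] = [2,4] − [0,4] + [0,2],
  ∂[1,2,4] = [2,4] − [1,4] + [1,2].
The resulting 9×6 matrix has rank 5, and its Smith normal form has invariant factors (1,1,1,1,1).

Computing H_k = (kernel of ∂_k) / (image of ∂_{k+1}):

  H_0: rank C_0 − rank ∂_1 = 5 − 4 = 1, and the invariant factors of ∂_1 are all 1, so H_0 = Z.
  H_1: rank ker ∂_1 − rank ∂_2 = (9 − 4) − 5 = 0, and the invariant factors of ∂_2 are all 1, so H_1 = 0.
  H_2: rank ker ∂_2 − rank ∂_3 = (6 − 5) − 0 = 1, and there is no ∂_3, so H_2 = Z.

As a check, the Euler characteristic is 5 − 9 + 6 = 2, which agrees with 1 − 0 + 1 = 2.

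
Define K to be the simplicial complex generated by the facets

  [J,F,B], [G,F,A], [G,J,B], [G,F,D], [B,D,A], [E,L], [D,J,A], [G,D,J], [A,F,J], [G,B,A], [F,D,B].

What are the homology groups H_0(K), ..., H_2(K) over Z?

We work with the vertex ordering A < B < D < E < F < G < J < L. The simplices of K, each written with vertices in increasing order, are:

  0-simplices (8): A, B, D, E, F, G, J, L
  1-simplices (16): AB, AD, AF, AG, AJ, BD, BF, BG, BJ, DF, DG, DJ, EL, FG, FJ, GJ
  2-simplices (10): ABD, ABG, ADJ, AFG, AFJ, BDF, BFJ, BGJ, DFG, DGJ

Hence C_0 ≅ Z^8, C_1 ≅ Z^16, C_2 ≅ Z^10.

∂_1: C_1 → C_0 is given by ∂[p,q] = [q] − [p]. For instance
  ∂AF = F − A.
This gives a 8×16 integer matrix of rank 6; reducing to Smith normal form yields diagonal entries (1,1,1,1,1,1).

The boundary map ∂_2: C_2 → C_1 maps a triangle to the signed sum of its edges. For instance
  ∂DFG = FG − DG + DF,
  ∂ABG = BG − AG + AB.
The 16×10 boundary matrix has rank 10 and Smith normal form diag(1,1,1,1,1,1,1,1,1,2).

Reading off H_k = ker ∂_k / im ∂_{k+1}:

  H_0: rank C_0 − rank ∂_1 = 8 − 6 = 2, and the invariant factors of ∂_1 are all 1, so H_0 ≅ Z^2.
  H_1: rank ker ∂_1 − rank ∂_2 = (16 − 6) − 10 = 0, and ∂_2 has invariant factor 2 > 1, so H_1 ≅ Z/2.
  H_2: rank ker ∂_2 − rank ∂_3 = (10 − 10) − 0 = 0, and there is no ∂_3, so H_2 ≅ 0.

As a check, the Euler characteristic is 8 − 16 + 10 = 2, which agrees with 2 − 0 + 0 = 2.

H_0 = Z^2,  H_1 = Z/2,  H_2 = 0.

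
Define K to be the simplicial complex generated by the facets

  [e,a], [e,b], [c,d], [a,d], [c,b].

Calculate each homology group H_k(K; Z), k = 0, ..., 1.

H_0 ≅ Z,  H_1 ≅ Z.

Order the vertices as a < b < c < d < e. Listing each simplex with vertices in this order, K has dimension 1 with simplices:

  0-simplices (5): a, b, c, d, e
  1-simplices (5): ad, ae, bc, be, cd

Hence C_0 ≅ Z^5, C_1 ≅ Z^5.

∂_1: C_1 → C_0 maps an edge to its endpoints' difference, ∂[p,q] = q − p. For instance
  ∂bc = c − b.
This gives a 5×5 integer matrix of rank 4; reducing to Smith normal form yields diagonal entries (1,1,1,1).

From H_k ≅ ker(∂_k) / im(∂_{k+1}) we obtain:

  H_0: rank C_0 − rank ∂_1 = 5 − 4 = 1, and the invariant factors of ∂_1 are all 1, so H_0 = Z.
  H_1: rank ker ∂_1 − rank ∂_2 = (5 − 4) − 0 = 1, and there is no ∂_2, so H_1 = Z.

As a check, the Euler characteristic is 5 − 5 = 0, which agrees with 1 − 1 = 0.
(K is a triangulation of the circle S^1.)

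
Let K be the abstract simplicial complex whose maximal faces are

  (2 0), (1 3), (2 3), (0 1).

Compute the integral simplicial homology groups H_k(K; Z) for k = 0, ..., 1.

K has 4 vertices, 4 edges.
rank ∂_0 = 0, rank ∂_1 = 3 ⇒ b_0 = 4 − 0 − 3 = 1; all invariant factors of ∂_1 are 1 so no torsion. So H_0 ≅ Z.
rank ∂_1 = 3, rank ∂_2 = 0 ⇒ b_1 = 4 − 3 − 0 = 1. So H_1 ≅ Z.

H_0 = Z,  H_1 = Z.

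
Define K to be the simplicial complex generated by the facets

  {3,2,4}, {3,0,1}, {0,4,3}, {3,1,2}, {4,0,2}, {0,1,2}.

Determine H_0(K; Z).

K has 5 vertices, 9 edges, 6 triangles.
rank ∂_0 = 0, rank ∂_1 = 4 ⇒ b_0 = 5 − 0 − 4 = 1; all invariant factors of ∂_1 are 1 so no torsion. So H_0 ≅ Z.

H_0 ≅ Z.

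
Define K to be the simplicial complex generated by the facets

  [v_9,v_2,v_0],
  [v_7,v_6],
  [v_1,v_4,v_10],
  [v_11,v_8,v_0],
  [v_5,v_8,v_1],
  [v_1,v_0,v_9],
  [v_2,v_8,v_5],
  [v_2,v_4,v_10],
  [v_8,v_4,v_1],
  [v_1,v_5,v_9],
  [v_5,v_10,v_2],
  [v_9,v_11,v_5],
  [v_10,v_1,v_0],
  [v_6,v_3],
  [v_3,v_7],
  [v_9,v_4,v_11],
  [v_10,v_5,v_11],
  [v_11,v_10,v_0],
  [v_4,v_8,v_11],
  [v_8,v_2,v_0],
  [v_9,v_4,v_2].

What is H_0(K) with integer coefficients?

H_0 = Z^2.

Fix the vertex order v_0 < v_1 < v_2 < v_3 < v_4 < v_5 < v_6 < v_7 < v_8 < v_9 < v_10 < v_11 and write every simplex with vertices in increasing order. Then dim K = 2 and the simplices of K are:

  0-simplices (12): [v_0], [v_1], [v_2], [v_3], [v_4], [v_5], [v_6], [v_7], [v_8], [v_9], [v_10], [v_11]
  1-simplices (30): (30 of them)
  2-simplices (18): (18 of them)

so the chain groups are C_0 ≅ Z^12, C_1 ≅ Z^30, C_2 ≅ Z^18.

Boundary ∂_1: C_1 → C_0 maps an edge to its endpoints' difference, ∂[p,q] = q − p. For instance
  ∂[v_0,v_2] = [v_2] − [v_0].
The resulting 12×30 matrix has rank 10, and its Smith normal form has invariant factors (1,1,1,1,1,1,1,1,1,1).

∂_2: C_2 → C_1 maps a triangle to the signed sum of its edges. For instance
  ∂[v_1,v_5,v_8] = [v_5,v_8] − [v_1,v_8] + [v_1,v_5],
  ∂[v_2,v_5,v_10] = [v_5,v_10] − [v_2,v_10] + [v_2,v_5].
The 30×18 boundary matrix has rank 17 and Smith normal form diag(1,1,1,1,1,1,1,1,1,1,1,1,1,1,1,1,1).

From H_k ≅ ker(∂_k) / im(∂_{k+1}) we obtain:

  H_0: rank C_0 − rank ∂_1 = 12 − 10 = 2, and the invariant factors of ∂_1 are all 1, so H_0 = Z^2.

(K is a triangulation of the disjoint union of the torus T^2 and the circle S^1.)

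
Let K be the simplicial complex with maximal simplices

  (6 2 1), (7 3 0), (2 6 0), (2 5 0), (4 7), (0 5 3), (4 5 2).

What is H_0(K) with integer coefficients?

H_0 ≅ Z.

Take the total order 0 < 1 < 2 < 3 < 4 < 5 < 6 < 7 on the vertex set. Then K (dimension 2) consists of the simplices:

  0-simplices (8): [0], [1], [2], [3], [4], [5], [6], [7]
  1-simplices (14): [0,2], [0,3], [0,5], [0,6], [0,7], [1,2], [1,6], [2,4], [2,5], [2,6], [3,5], [3,7], [4,5], [4,7]
  2-simplices (6): [0,2,5], [0,2,6], [0,3,5], [0,3,7], [1,2,6], [2,4,5]

Hence C_0 ≅ Z^8, C_1 ≅ Z^14, C_2 ≅ Z^6.

Boundary ∂_1: C_1 → C_0 maps an edge to its endpoints' difference, ∂[p,q] = q − p. For instance
  ∂[0,2] = [2] − [0].
This gives a 8×14 integer matrix of rank 7; reducing to Smith normal form yields diagonal entries (1,1,1,1,1,1,1).

∂_2: C_2 → C_1 acts by ∂[p,q,r] = [q,r] − [p,r] + [p,q]. For instance
  ∂[0,2,5] = [2,5] − [0,5] + [0,2],
  ∂[1,2,6] = [2,6] − [1,6] + [1,2].
As a 14×6 matrix over Z this has rank 6, with invariant factors (1,1,1,1,1,1).

Computing H_k = (kernel of ∂_k) / (image of ∂_{k+1}):

  H_0: rank C_0 − rank ∂_1 = 8 − 7 = 1, and the invariant factors of ∂_1 are all 1, so H_0 = Z.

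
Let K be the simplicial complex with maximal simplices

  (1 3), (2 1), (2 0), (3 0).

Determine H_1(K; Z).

Take the total order 0 < 1 < 2 < 3 on the vertex set. Then K (dimension 1) consists of the simplices:

  0-simplices (4): [0], [1], [2], [3]
  1-simplices (4): [0,2], [0,3], [1,2], [1,3]

so the chain groups are C_0 ≅ Z^4, C_1 ≅ Z^4.

Boundary ∂_1: C_1 → C_0 sends each edge [p,q] (with p < q) to q − p. For instance
  ∂[0,3] = [3] − [0].
The resulting 4×4 matrix has rank 3, and its Smith normal form has invariant factors (1,1,1).

Now H_k = ker ∂_k / im ∂_{k+1}, so:

  H_1: rank ker ∂_1 − rank ∂_2 = (4 − 3) − 0 = 1, and there is no ∂_2, so H_1 ≅ Z.

H_1 ≅ Z.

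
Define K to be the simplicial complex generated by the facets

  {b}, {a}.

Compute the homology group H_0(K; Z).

Order the vertices as a < b. Listing each simplex with vertices in this order, K has dimension 0 with simplices:

  0-simplices (2): a, b

so the chain groups are C_0 ≅ Z^2.

Computing H_k = (kernel of ∂_k) / (image of ∂_{k+1}):

  H_0: rank C_0 − rank ∂_1 = 2 − 0 = 2, and there is no ∂_1, so H_0 ≅ Z^2.

H_0 ≅ Z^2.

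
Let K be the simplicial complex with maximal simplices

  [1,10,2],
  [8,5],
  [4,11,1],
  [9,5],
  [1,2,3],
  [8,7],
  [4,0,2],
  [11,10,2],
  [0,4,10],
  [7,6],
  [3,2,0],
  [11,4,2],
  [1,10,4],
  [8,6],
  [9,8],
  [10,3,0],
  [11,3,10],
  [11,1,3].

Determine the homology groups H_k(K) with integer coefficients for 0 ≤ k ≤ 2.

Order the vertices as 0 < 1 < 2 < 3 < 4 < 5 < 6 < 7 < 8 < 9 < 10 < 11. Listing each simplex with vertices in this order, K has dimension 2 with simplices:

  0-simplices (12): [0], [1], [2], [3], [4], [5], [6], [7], [8], [9], [10], [11]
  1-simplices (24): (24 of them)
  2-simplices (12): [0,2,3], [0,2,4], [0,3,10], [0,4,10], [1,2,3], [1,2,10], [1,3,11], [1,4,10], [1,4,11], [2,4,11], [2,10,11], [3,10,11]

so the chain groups are C_0 ≅ Z^12, C_1 ≅ Z^24, C_2 ≅ Z^12.

The boundary map ∂_1: C_1 → C_0 is given by ∂[p,q] = [q] − [p]. For instance
  ∂[2,3] = [3] − [2].
The resulting 12×24 matrix has rank 10, and its Smith normal form has invariant factors (1,1,1,1,1,1,1,1,1,1).

Boundary ∂_2: C_2 → C_1 acts by ∂[p,q,r] = [q,r] − [p,r] + [p,q]. For instance
  ∂[0,3,10] = [3,10] − [0,10] + [0,3],
  ∂[1,3,11] = [3,11] − [1,11] + [1,3].
The 24×12 boundary matrix has rank 12 and Smith normal form diag(1,1,1,1,1,1,1,1,1,1,1,2).

Now H_k = ker ∂_k / im ∂_{k+1}, so:

  H_0: rank C_0 − rank ∂_1 = 12 − 10 = 2, and the invariant factors of ∂_1 are all 1, so H_0 = Z^2.
  H_1: rank ker ∂_1 − rank ∂_2 = (24 − 10) − 12 = 2, and ∂_2 has invariant factor 2 > 1, so H_1 = Z^2 × Z/2.
  H_2: rank ker ∂_2 − rank ∂_3 = (12 − 12) − 0 = 0, and there is no ∂_3, so H_2 = 0.

H_0 = Z^2,  H_1 = Z^2 × Z/2,  H_2 = 0.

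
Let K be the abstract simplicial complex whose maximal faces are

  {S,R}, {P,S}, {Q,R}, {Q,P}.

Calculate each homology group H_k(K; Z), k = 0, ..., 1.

H_0 ≅ Z,  H_1 ≅ Z.

We work with the vertex ordering P < Q < R < S. The simplices of K, each written with vertices in increasing order, are:

  0-simplices (4): P, Q, R, S
  1-simplices (4): PQ, PS, QR, RS

Hence C_0 ≅ Z^4, C_1 ≅ Z^4.

The boundary map ∂_1: C_1 → C_0 is given by ∂[p,q] = [q] − [p]. For instance
  ∂QR = R − Q.
The resulting 4×4 matrix has rank 3, and its Smith normal form has invariant factors (1,1,1).

Reading off H_k = ker ∂_k / im ∂_{k+1}:

  H_0: rank C_0 − rank ∂_1 = 4 − 3 = 1, and the invariant factors of ∂_1 are all 1, so H_0 = Z.
  H_1: rank ker ∂_1 − rank ∂_2 = (4 − 3) − 0 = 1, and there is no ∂_2, so H_1 = Z.

As a check, the Euler characteristic is 4 − 4 = 0, which agrees with 1 − 1 = 0.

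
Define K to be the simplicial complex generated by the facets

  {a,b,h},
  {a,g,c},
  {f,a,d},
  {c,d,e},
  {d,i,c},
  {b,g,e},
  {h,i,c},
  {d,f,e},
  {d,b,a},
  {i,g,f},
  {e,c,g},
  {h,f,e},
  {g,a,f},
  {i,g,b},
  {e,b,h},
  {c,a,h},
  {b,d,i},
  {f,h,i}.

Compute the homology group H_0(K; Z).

Take the total order a < b < c < d < e < f < g < h < i on the vertex set. Then K (dimension 2) consists of the simplices:

  0-simplices (9): a, b, c, d, e, f, g, h, i
  1-simplices (27): ab, ac, ad, af, ag, ah, bd, be, bg, bh, bi, cd, ce, cg, ch, ci, de, df, di, ef, eg, eh, fg, fh, fi, gi, hi
  2-simplices (18): abd, abh, acg, ach, adf, afg, bdi, beg, beh, bgi, cde, cdi, ceg, chi, def, efh, fgi, fhi

Hence C_0 ≅ Z^9, C_1 ≅ Z^27, C_2 ≅ Z^18.

∂_1: C_1 → C_0 maps an edge to its endpoints' difference, ∂[p,q] = q − p.
The resulting 9×27 matrix has rank 8, and its Smith normal form has invariant factors (1,1,1,1,1,1,1,1).

∂_2: C_2 → C_1 maps a triangle to the signed sum of its edges. For instance
  ∂beg = eg − bg + be,
  ∂chi = hi − ci + ch.
The resulting 27×18 matrix has rank 17, and its Smith normal form has invariant factors (1,1,1,1,1,1,1,1,1,1,1,1,1,1,1,1,1).

Now H_k = ker ∂_k / im ∂_{k+1}, so:

  H_0: rank C_0 − rank ∂_1 = 9 − 8 = 1, and the invariant factors of ∂_1 are all 1, so H_0 ≅ Z.

H_0 = Z.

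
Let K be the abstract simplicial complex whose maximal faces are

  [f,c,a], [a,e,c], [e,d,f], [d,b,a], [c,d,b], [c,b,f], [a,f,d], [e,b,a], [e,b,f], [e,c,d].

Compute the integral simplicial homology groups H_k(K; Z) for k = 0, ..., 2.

H_0 = Z,  H_1 = Z/2,  H_2 = 0.

Take the total order a < b < c < d < e < f on the vertex set. Then K (dimension 2) consists of the simplices:

  0-simplices (6): a, b, c, d, e, f
  1-simplices (15): ab, ac, ad, ae, af, bc, bd, be, bf, cd, ce, cf, de, df, ef
  2-simplices (10): abd, abe, ace, acf, adf, bcd, bcf, bef, cde, def

giving chain groups C_0 ≅ Z^6, C_1 ≅ Z^15, C_2 ≅ Z^10.

The boundary map ∂_1: C_1 → C_0 sends each edge [p,q] (with p < q) to q − p. For instance
  ∂bc = c − b.
The 6×15 boundary matrix has rank 5 and Smith normal form diag(1,1,1,1,1).

The boundary map ∂_2: C_2 → C_1 sends each 2-simplex [p,q,r] to [q,r] − [p,r] + [p,q]. For instance
  ∂def = ef − df + de,
  ∂abd = bd − ad + ab.
This gives a 15×10 integer matrix of rank 10; reducing to Smith normal form yields diagonal entries (1,1,1,1,1,1,1,1,1,2).

Reading off H_k = ker ∂_k / im ∂_{k+1}:

  H_0: rank C_0 − rank ∂_1 = 6 − 5 = 1, and the invariant factors of ∂_1 are all 1, so H_0 = Z.
  H_1: rank ker ∂_1 − rank ∂_2 = (15 − 5) − 10 = 0, and ∂_2 has invariant factor 2 > 1, so H_1 = Z/2.
  H_2: rank ker ∂_2 − rank ∂_3 = (10 − 10) − 0 = 0, and there is no ∂_3, so H_2 = 0.

(K is a triangulation of the real projective plane RP^2.)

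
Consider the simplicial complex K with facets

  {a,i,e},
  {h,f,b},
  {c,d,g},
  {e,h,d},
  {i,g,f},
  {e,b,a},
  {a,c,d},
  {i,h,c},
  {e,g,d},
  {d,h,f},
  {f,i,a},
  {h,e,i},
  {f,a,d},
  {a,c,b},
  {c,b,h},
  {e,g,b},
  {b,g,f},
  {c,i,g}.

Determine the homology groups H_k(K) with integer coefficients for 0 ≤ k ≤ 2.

H_0 ≅ Z,  H_1 ≅ Z^2,  H_2 ≅ Z.

Take the total order a < b < c < d < e < f < g < h < i on the vertex set. Then K (dimension 2) consists of the simplices:

  0-simplices (9): a, b, c, d, e, f, g, h, i
  1-simplices (27): ab, ac, ad, ae, af, ai, bc, be, bf, bg, bh, cd, cg, ch, ci, de, df, dg, dh, eg, eh, ei, fg, fh, fi, gi, hi
  2-simplices (18): abc, abe, acd, adf, aei, afi, bch, beg, bfg, bfh, cdg, cgi, chi, deg, deh, dfh, ehi, fgi

Hence C_0 ≅ Z^9, C_1 ≅ Z^27, C_2 ≅ Z^18.

The boundary map ∂_1: C_1 → C_0 sends each edge [p,q] (with p < q) to q − p.
The resulting 9×27 matrix has rank 8, and its Smith normal form has invariant factors (1,1,1,1,1,1,1,1).

The boundary map ∂_2: C_2 → C_1 maps a triangle to the signed sum of its edges. For instance
  ∂aei = ei − ai + ae,
  ∂cgi = gi − ci + cg.
As a 27×18 matrix over Z this has rank 17, with invariant factors (1,1,1,1,1,1,1,1,1,1,1,1,1,1,1,1,1).

Now H_k = ker ∂_k / im ∂_{k+1}, so:

  H_0: rank C_0 − rank ∂_1 = 9 − 8 = 1, and the invariant factors of ∂_1 are all 1, so H_0 ≅ Z.
  H_1: rank ker ∂_1 − rank ∂_2 = (27 − 8) − 17 = 2, and the invariant factors of ∂_2 are all 1, so H_1 ≅ Z^2.
  H_2: rank ker ∂_2 − rank ∂_3 = (18 − 17) − 0 = 1, and there is no ∂_3, so H_2 ≅ Z.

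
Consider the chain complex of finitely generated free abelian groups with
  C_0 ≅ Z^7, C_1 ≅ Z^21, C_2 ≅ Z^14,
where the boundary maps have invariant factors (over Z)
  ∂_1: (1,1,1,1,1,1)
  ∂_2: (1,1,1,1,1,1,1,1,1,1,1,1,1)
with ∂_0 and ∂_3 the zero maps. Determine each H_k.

H_0 = Z,  H_1 = Z^2,  H_2 = Z.

H_0: b_0 = 7 − 0 − 6 = 1; torsion from ∂_1 factors > 1: none. So H_0 = Z.
H_1: b_1 = 21 − 6 − 13 = 2; torsion from ∂_2 factors > 1: none. So H_1 = Z^2.
H_2: b_2 = 14 − 13 − 0 = 1; torsion from ∂_3 factors > 1: none. So H_2 = Z.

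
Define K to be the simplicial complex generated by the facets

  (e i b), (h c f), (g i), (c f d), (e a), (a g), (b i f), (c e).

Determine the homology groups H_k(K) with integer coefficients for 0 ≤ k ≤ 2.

K has 9 vertices, 14 edges, 4 triangles.
rank ∂_0 = 0, rank ∂_1 = 8 ⇒ b_0 = 9 − 0 − 8 = 1; all invariant factors of ∂_1 are 1 so no torsion. So H_0 ≅ Z.
rank ∂_1 = 8, rank ∂_2 = 4 ⇒ b_1 = 14 − 8 − 4 = 2; all invariant factors of ∂_2 are 1 so no torsion. So H_1 ≅ Z^2.
rank ∂_2 = 4, rank ∂_3 = 0 ⇒ b_2 = 4 − 4 − 0 = 0. So H_2 ≅ 0.

H_0 ≅ Z,  H_1 ≅ Z^2,  H_2 = 0.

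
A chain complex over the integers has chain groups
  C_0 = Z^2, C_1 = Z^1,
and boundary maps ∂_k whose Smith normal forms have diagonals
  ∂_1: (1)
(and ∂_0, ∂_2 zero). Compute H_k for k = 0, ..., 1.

H_0 = Z,  H_1 = 0.

H_0: b_0 = 2 − 0 − 1 = 1; torsion from ∂_1 factors > 1: none. So H_0 = Z.
H_1: b_1 = 1 − 1 − 0 = 0; torsion from ∂_2 factors > 1: none. So H_1 = 0.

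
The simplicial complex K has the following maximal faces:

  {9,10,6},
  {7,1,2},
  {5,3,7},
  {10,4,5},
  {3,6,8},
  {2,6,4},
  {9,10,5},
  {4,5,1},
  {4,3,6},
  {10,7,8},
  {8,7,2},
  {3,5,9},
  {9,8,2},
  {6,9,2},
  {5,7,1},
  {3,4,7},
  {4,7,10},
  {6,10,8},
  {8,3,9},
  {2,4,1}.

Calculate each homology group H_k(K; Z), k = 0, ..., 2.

K has 10 vertices, 30 edges, 20 triangles.
rank ∂_0 = 0, rank ∂_1 = 9 ⇒ b_0 = 10 − 0 − 9 = 1; all invariant factors of ∂_1 are 1 so no torsion. So H_0 = Z.
rank ∂_1 = 9, rank ∂_2 = 20 ⇒ b_1 = 30 − 9 − 20 = 1; ∂_2 has invariant factor(s) [2] giving torsion. So H_1 = Z × Z/2.
rank ∂_2 = 20, rank ∂_3 = 0 ⇒ b_2 = 20 − 20 − 0 = 0. So H_2 = 0.

H_0 = Z,  H_1 = Z × Z/2,  H_2 = 0.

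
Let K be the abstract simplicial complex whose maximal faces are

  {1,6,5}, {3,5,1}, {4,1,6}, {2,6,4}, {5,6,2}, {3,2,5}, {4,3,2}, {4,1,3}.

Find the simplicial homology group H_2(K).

H_2 ≅ Z.

Take the total order 1 < 2 < 3 < 4 < 5 < 6 on the vertex set. Then K (dimension 2) consists of the simplices:

  0-simplices (6): [1], [2], [3], [4], [5], [6]
  1-simplices (12): [1,3], [1,4], [1,5], [1,6], [2,3], [2,4], [2,5], [2,6], [3,4], [3,5], [4,6], [5,6]
  2-simplices (8): [1,3,4], [1,3,5], [1,4,6], [1,5,6], [2,3,4], [2,3,5], [2,4,6], [2,5,6]

so the chain groups are C_0 ≅ Z^6, C_1 ≅ Z^12, C_2 ≅ Z^8.

∂_1: C_1 → C_0 maps an edge to its endpoints' difference, ∂[p,q] = q − p. For instance
  ∂[2,3] = [3] − [2].
The 6×12 boundary matrix has rank 5 and Smith normal form diag(1,1,1,1,1).

The boundary map ∂_2: C_2 → C_1 acts by ∂[p,q,r] = [q,r] − [p,r] + [p,q]. For instance
  ∂[2,5,6] = [5,6] − [2,6] + [2,5],
  ∂[1,5,6] = [5,6] − [1,6] + [1,5].
This gives a 12×8 integer matrix of rank 7; reducing to Smith normal form yields diagonal entries (1,1,1,1,1,1,1).

From H_k ≅ ker(∂_k) / im(∂_{k+1}) we obtain:

  H_2: rank ker ∂_2 − rank ∂_3 = (8 − 7) − 0 = 1, and there is no ∂_3, so H_2 = Z.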